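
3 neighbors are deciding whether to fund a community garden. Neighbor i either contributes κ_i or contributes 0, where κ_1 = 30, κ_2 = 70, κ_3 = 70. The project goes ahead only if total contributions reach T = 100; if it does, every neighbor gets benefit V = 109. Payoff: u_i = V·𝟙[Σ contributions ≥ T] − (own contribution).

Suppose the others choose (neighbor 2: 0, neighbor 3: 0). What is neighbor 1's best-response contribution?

0

Others' total = 0. Even contributing 30 gives 30 < 100: no benefit either way.
Best response: 0.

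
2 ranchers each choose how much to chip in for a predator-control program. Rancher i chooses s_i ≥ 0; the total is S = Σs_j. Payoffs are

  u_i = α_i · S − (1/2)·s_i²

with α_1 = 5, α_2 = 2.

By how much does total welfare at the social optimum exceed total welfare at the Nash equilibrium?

Rancher i's FOC: ∂u_i/∂s_i = α_i − s_i = 0, so s_i* = α_i.
NE contributions = (5, 2); S = 7.
W^NE = (Σα)·S − ½Σα_i² = 7² − ½·29 = 34.5.
Planner sets s_i = Σα_j = 7 for every i, so S^SO = 2·7 = 14.
W^SO = (Σα)·S^SO − ½·2·(Σα)² = (2/2)·7² = 49.
Deadweight loss = W^SO − W^NE = 14.5.

14.5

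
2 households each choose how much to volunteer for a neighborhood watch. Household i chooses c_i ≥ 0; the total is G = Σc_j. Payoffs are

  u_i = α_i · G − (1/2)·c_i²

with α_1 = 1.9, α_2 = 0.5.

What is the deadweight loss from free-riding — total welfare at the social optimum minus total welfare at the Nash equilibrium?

1.93

Household i's FOC: ∂u_i/∂c_i = α_i − c_i = 0, so c_i* = α_i.
NE contributions = (1.9, 0.5); G = 2.4.
W^NE = (Σα)·G − ½Σα_i² = 2.4² − ½·3.86 = 3.83.
Planner sets c_i = Σα_j = 2.4 for every i, so G^SO = 2·2.4 = 4.8.
W^SO = (Σα)·G^SO − ½·2·(Σα)² = (2/2)·2.4² = 5.76.
Deadweight loss = W^SO − W^NE = 1.93.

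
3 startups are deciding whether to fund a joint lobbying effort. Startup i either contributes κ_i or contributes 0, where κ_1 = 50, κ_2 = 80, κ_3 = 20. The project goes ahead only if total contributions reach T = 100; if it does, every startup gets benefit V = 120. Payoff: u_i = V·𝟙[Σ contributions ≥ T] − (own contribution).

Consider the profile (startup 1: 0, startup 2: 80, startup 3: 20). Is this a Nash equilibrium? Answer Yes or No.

Yes

Total = 100 ≥ 100: provided.
Startup 1 (pledges 0, payoff 120): pledging 50 → total 150, payoff 70. No gain.
Startup 2 (pledges 80, payoff 40): dropping to 0 → total 20, payoff 0. No gain.
Startup 3 (pledges 20, payoff 100): dropping to 0 → total 80, payoff 0. No gain.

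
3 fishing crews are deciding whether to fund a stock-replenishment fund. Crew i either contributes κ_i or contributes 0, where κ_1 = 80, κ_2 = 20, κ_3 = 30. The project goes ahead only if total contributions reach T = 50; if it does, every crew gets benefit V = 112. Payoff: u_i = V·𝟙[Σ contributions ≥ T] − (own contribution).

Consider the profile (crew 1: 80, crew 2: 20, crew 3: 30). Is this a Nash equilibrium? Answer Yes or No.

No

Total = 130 ≥ 50: provided.
Crew 1 (pledges 80, payoff 32): dropping to 0 → total 50, payoff 112. Profitable deviation.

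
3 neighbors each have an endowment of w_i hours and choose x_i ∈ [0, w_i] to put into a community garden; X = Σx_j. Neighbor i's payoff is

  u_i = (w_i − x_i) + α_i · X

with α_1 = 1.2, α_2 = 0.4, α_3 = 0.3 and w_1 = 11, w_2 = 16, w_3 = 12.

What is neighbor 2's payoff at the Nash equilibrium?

∂u_i/∂x_i = α_i − 1, so neighbor i contributes w_i if α_i > 1, else 0.
α_i > 1 for i ∈ {1}; NE contributions (11, 0, 0), X = 11.
u_2 = (16 − 0) + 0.4·11 = 20.4.

20.4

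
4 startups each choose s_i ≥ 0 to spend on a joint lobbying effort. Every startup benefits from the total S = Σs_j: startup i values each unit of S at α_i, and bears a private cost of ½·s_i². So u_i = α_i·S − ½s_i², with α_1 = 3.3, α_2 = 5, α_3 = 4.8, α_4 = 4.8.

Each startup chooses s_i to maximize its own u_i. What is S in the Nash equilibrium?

Startup i's FOC: ∂u_i/∂s_i = α_i − s_i = 0, so s_i* = α_i.
NE contributions = (3.3, 5, 4.8, 4.8); S = 17.9.

17.9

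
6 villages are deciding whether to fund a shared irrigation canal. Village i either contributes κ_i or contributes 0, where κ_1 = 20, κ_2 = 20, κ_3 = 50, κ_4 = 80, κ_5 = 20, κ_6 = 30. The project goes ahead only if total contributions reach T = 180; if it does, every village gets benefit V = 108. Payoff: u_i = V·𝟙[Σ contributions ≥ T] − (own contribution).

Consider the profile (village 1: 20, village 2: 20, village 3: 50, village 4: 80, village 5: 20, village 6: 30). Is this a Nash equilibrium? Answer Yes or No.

Total = 220 ≥ 180: provided.
Village 1 (pledges 20, payoff 88): dropping to 0 → total 200, payoff 108. Profitable deviation.

No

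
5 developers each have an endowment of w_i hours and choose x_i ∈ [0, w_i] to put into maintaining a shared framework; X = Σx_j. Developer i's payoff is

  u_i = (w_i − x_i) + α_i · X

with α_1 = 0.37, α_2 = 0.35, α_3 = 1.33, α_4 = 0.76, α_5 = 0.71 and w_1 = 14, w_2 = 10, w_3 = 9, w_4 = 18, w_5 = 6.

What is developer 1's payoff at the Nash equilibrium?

17.33

∂u_i/∂x_i = α_i − 1, so developer i contributes w_i if α_i > 1, else 0.
α_i > 1 for i ∈ {3}; NE contributions (0, 0, 9, 0, 0), X = 9.
u_1 = (14 − 0) + 0.37·9 = 17.33.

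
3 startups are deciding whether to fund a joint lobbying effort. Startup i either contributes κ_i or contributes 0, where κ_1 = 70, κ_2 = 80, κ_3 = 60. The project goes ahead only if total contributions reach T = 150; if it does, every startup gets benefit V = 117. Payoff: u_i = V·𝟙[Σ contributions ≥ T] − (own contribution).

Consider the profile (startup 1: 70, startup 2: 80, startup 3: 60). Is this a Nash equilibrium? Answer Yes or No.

No

Total = 210 ≥ 150: provided.
Startup 1 (pledges 70, payoff 47): dropping to 0 → total 140, payoff 0. No gain.
Startup 2 (pledges 80, payoff 37): dropping to 0 → total 130, payoff 0. No gain.
Startup 3 (pledges 60, payoff 57): dropping to 0 → total 150, payoff 117. Profitable deviation.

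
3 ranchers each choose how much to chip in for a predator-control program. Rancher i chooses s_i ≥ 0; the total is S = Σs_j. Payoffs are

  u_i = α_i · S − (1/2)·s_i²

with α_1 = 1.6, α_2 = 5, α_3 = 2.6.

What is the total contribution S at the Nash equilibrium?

Rancher i's FOC: ∂u_i/∂s_i = α_i − s_i = 0, so s_i* = α_i.
NE contributions = (1.6, 5, 2.6); S = 9.2.

9.2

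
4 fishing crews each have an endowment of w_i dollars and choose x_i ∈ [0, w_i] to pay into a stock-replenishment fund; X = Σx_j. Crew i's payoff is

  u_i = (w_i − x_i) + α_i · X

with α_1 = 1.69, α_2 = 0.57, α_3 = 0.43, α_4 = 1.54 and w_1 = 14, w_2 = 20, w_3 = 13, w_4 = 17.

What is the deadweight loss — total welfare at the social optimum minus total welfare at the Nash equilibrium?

∂u_i/∂x_i = α_i − 1, so crew i contributes w_i if α_i > 1, else 0.
α_i > 1 for i ∈ {1, 4}; NE contributions (14, 0, 0, 17), X = 31.
W^NE = Σw_i − X^NE + (Σα_i)·X^NE = 64 + 3.23·31 = 164.13.
Planner: ∂(Σu_j)/∂x_i = Σα_j − 1 = 3.23 > 0, so everyone contributes w_i; X^SO = 64, W^SO = 64 + 3.23·64 = 270.72.
Deadweight loss = 106.59.

106.59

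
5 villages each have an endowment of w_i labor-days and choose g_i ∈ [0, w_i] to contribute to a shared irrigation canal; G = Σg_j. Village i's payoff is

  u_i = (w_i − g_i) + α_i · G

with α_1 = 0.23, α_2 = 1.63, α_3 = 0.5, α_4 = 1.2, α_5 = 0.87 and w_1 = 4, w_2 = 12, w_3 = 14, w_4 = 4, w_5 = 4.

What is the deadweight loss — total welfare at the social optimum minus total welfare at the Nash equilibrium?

∂u_i/∂g_i = α_i − 1, so village i contributes w_i if α_i > 1, else 0.
α_i > 1 for i ∈ {2, 4}; NE contributions (0, 12, 0, 4, 0), G = 16.
W^NE = Σw_i − G^NE + (Σα_i)·G^NE = 38 + 3.43·16 = 92.88.
Planner: ∂(Σu_j)/∂g_i = Σα_j − 1 = 3.43 > 0, so everyone contributes w_i; G^SO = 38, W^SO = 38 + 3.43·38 = 168.34.
Deadweight loss = 75.46.

75.46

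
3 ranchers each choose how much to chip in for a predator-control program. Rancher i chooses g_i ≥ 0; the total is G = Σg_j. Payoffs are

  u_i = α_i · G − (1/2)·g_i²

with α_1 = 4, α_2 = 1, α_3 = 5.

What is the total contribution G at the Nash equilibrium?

10

Rancher i's FOC: ∂u_i/∂g_i = α_i − g_i = 0, so g_i* = α_i.
NE contributions = (4, 1, 5); G = 10.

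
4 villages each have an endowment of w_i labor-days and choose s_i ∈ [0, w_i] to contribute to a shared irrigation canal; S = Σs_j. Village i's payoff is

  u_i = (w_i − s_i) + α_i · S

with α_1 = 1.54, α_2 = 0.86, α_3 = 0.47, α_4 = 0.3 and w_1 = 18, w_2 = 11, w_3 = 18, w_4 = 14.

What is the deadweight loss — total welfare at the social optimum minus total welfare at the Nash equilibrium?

93.31

∂u_i/∂s_i = α_i − 1, so village i contributes w_i if α_i > 1, else 0.
α_i > 1 for i ∈ {1}; NE contributions (18, 0, 0, 0), S = 18.
W^NE = Σw_i − S^NE + (Σα_i)·S^NE = 61 + 2.17·18 = 100.06.
Planner: ∂(Σu_j)/∂s_i = Σα_j − 1 = 2.17 > 0, so everyone contributes w_i; S^SO = 61, W^SO = 61 + 2.17·61 = 193.37.
Deadweight loss = 93.31.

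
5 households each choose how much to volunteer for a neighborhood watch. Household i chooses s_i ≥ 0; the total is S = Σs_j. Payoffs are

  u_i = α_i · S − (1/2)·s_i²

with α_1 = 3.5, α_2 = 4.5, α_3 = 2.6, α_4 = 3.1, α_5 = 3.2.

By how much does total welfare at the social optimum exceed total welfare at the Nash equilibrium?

457.97

Household i's FOC: ∂u_i/∂s_i = α_i − s_i = 0, so s_i* = α_i.
NE contributions = (3.5, 4.5, 2.6, 3.1, 3.2); S = 16.9.
W^NE = (Σα)·S − ½Σα_i² = 16.9² − ½·59.11 = 256.055.
Planner sets s_i = Σα_j = 16.9 for every i, so S^SO = 5·16.9 = 84.5.
W^SO = (Σα)·S^SO − ½·5·(Σα)² = (5/2)·16.9² = 714.025.
Deadweight loss = W^SO − W^NE = 457.97.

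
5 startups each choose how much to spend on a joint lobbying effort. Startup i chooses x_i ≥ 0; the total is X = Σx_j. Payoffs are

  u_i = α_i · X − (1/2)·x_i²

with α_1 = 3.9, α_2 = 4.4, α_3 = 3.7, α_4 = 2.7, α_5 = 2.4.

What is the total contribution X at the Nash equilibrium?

17.1

Startup i's FOC: ∂u_i/∂x_i = α_i − x_i = 0, so x_i* = α_i.
NE contributions = (3.9, 4.4, 3.7, 2.7, 2.4); X = 17.1.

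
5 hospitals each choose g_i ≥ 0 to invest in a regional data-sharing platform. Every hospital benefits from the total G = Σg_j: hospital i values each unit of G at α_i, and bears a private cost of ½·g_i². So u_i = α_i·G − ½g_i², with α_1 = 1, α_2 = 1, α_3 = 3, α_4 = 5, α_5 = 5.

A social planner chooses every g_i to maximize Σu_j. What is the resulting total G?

75

Planner FOC: ∂(Σu_j)/∂g_i = (Σα_j) − g_i = 0, so g_i^SO = Σα_j = 15 for every i; G^SO = 75.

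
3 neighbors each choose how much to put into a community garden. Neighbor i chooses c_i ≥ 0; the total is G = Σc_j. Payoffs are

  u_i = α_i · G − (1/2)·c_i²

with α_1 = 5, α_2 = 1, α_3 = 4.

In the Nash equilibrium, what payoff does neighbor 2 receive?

Neighbor i's FOC: ∂u_i/∂c_i = α_i − c_i = 0, so c_i* = α_i.
NE contributions = (5, 1, 4); G = 10.
u_2 = α_2·G − ½·(c_2)² = 1·10 − ½·1² = 9.5.

9.5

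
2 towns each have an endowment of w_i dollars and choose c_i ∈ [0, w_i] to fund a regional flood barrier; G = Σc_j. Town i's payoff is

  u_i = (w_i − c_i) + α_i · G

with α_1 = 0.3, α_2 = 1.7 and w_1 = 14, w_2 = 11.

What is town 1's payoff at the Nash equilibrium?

17.3

∂u_i/∂c_i = α_i − 1, so town i contributes w_i if α_i > 1, else 0.
α_i > 1 for i ∈ {2}; NE contributions (0, 11), G = 11.
u_1 = (14 − 0) + 0.3·11 = 17.3.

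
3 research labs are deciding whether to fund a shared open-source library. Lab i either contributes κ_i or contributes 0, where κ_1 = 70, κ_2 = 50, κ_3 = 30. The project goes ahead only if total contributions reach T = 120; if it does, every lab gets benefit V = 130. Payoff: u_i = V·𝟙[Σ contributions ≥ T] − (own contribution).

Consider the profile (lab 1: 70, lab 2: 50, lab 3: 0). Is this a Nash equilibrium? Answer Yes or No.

Total = 120 ≥ 120: provided.
Lab 1 (pledges 70, payoff 60): dropping to 0 → total 50, payoff 0. No gain.
Lab 2 (pledges 50, payoff 80): dropping to 0 → total 70, payoff 0. No gain.
Lab 3 (pledges 0, payoff 130): pledging 30 → total 150, payoff 100. No gain.

Yes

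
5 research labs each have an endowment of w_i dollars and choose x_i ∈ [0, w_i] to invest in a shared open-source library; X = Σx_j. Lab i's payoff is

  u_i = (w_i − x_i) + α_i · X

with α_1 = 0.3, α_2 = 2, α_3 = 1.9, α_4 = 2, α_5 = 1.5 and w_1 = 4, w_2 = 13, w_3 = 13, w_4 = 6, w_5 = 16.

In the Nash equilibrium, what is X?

48

∂u_i/∂x_i = α_i − 1, so lab i contributes w_i if α_i > 1, else 0.
α_i > 1 for i ∈ {2, 3, 4, 5}; NE contributions (0, 13, 13, 6, 16), X = 48.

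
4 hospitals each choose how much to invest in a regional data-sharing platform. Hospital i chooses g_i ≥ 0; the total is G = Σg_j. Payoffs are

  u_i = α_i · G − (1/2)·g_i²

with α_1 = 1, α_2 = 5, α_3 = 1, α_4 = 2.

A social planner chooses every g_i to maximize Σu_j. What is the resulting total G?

36

Planner FOC: ∂(Σu_j)/∂g_i = (Σα_j) − g_i = 0, so g_i^SO = Σα_j = 9 for every i; G^SO = 36.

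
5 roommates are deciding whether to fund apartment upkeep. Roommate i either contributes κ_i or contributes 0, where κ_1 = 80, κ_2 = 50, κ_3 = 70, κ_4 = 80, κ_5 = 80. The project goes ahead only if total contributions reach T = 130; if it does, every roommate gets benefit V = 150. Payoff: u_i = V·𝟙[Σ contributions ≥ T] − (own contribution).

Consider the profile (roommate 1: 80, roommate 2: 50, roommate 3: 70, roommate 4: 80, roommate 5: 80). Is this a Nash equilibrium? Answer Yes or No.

No

Total = 360 ≥ 130: provided.
Roommate 1 (pledges 80, payoff 70): dropping to 0 → total 280, payoff 150. Profitable deviation.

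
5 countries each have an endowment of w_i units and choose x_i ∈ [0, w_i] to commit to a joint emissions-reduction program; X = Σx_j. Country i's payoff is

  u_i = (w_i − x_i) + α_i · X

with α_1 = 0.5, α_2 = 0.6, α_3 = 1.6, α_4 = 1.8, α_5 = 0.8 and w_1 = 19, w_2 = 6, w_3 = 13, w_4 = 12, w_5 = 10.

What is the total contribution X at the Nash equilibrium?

∂u_i/∂x_i = α_i − 1, so country i contributes w_i if α_i > 1, else 0.
α_i > 1 for i ∈ {3, 4}; NE contributions (0, 0, 13, 12, 0), X = 25.

25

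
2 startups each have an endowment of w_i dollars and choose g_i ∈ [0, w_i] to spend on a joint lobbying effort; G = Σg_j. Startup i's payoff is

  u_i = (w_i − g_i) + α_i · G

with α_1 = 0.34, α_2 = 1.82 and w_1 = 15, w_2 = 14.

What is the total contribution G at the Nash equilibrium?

∂u_i/∂g_i = α_i − 1, so startup i contributes w_i if α_i > 1, else 0.
α_i > 1 for i ∈ {2}; NE contributions (0, 14), G = 14.

14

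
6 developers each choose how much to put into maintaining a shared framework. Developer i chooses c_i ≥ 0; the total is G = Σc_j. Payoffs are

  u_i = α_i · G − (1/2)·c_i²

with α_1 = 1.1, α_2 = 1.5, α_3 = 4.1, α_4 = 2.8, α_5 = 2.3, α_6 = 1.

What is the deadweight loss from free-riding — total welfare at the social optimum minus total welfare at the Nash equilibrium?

Developer i's FOC: ∂u_i/∂c_i = α_i − c_i = 0, so c_i* = α_i.
NE contributions = (1.1, 1.5, 4.1, 2.8, 2.3, 1); G = 12.8.
W^NE = (Σα)·G − ½Σα_i² = 12.8² − ½·34.4 = 146.64.
Planner sets c_i = Σα_j = 12.8 for every i, so G^SO = 6·12.8 = 76.8.
W^SO = (Σα)·G^SO − ½·6·(Σα)² = (6/2)·12.8² = 491.52.
Deadweight loss = W^SO − W^NE = 344.88.

344.88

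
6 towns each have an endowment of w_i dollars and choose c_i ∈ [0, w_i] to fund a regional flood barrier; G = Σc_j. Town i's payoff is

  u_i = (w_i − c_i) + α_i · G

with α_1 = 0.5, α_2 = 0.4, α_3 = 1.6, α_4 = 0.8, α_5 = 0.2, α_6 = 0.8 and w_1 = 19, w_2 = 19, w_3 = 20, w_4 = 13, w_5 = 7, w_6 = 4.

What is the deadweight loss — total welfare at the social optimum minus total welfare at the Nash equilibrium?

204.6

∂u_i/∂c_i = α_i − 1, so town i contributes w_i if α_i > 1, else 0.
α_i > 1 for i ∈ {3}; NE contributions (0, 0, 20, 0, 0, 0), G = 20.
W^NE = Σw_i − G^NE + (Σα_i)·G^NE = 82 + 3.3·20 = 148.
Planner: ∂(Σu_j)/∂c_i = Σα_j − 1 = 3.3 > 0, so everyone contributes w_i; G^SO = 82, W^SO = 82 + 3.3·82 = 352.6.
Deadweight loss = 204.6.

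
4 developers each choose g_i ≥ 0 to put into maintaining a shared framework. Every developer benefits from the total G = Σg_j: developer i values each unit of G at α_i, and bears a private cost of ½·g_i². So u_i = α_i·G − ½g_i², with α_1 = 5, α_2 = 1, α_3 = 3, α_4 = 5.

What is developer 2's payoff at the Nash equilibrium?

13.5

Developer i's FOC: ∂u_i/∂g_i = α_i − g_i = 0, so g_i* = α_i.
NE contributions = (5, 1, 3, 5); G = 14.
u_2 = α_2·G − ½·(g_2)² = 1·14 − ½·1² = 13.5.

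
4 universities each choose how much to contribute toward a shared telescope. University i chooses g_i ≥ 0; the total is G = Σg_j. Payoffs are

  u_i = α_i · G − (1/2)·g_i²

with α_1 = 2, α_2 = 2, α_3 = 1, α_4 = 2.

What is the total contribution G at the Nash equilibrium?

University i's FOC: ∂u_i/∂g_i = α_i − g_i = 0, so g_i* = α_i.
NE contributions = (2, 2, 1, 2); G = 7.

7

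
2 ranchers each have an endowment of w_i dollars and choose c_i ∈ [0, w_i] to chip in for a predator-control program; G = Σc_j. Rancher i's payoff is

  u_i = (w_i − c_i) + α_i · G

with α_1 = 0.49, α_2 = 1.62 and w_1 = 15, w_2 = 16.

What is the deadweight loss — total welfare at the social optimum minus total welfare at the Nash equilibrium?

∂u_i/∂c_i = α_i − 1, so rancher i contributes w_i if α_i > 1, else 0.
α_i > 1 for i ∈ {2}; NE contributions (0, 16), G = 16.
W^NE = Σw_i − G^NE + (Σα_i)·G^NE = 31 + 1.11·16 = 48.76.
Planner: ∂(Σu_j)/∂c_i = Σα_j − 1 = 1.11 > 0, so everyone contributes w_i; G^SO = 31, W^SO = 31 + 1.11·31 = 65.41.
Deadweight loss = 16.65.

16.65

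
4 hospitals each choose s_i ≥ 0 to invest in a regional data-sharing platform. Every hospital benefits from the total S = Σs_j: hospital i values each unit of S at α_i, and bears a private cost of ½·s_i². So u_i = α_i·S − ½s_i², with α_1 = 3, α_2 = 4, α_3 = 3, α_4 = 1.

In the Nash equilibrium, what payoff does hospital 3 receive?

28.5

Hospital i's FOC: ∂u_i/∂s_i = α_i − s_i = 0, so s_i* = α_i.
NE contributions = (3, 4, 3, 1); S = 11.
u_3 = α_3·S − ½·(s_3)² = 3·11 − ½·3² = 28.5.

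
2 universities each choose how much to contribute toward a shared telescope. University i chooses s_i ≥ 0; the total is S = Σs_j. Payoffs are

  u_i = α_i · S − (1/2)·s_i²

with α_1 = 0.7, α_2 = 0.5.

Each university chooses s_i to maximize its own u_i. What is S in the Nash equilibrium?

University i's FOC: ∂u_i/∂s_i = α_i − s_i = 0, so s_i* = α_i.
NE contributions = (0.7, 0.5); S = 1.2.

1.2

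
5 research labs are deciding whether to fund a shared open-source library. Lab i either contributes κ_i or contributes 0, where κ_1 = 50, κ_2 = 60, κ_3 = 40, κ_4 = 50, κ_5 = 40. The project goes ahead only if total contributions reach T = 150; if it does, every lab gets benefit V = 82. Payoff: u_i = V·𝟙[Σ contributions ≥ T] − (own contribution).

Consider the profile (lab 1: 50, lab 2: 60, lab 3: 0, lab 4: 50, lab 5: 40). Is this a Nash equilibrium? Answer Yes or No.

No

Total = 200 ≥ 150: provided.
Lab 1 (pledges 50, payoff 32): dropping to 0 → total 150, payoff 82. Profitable deviation.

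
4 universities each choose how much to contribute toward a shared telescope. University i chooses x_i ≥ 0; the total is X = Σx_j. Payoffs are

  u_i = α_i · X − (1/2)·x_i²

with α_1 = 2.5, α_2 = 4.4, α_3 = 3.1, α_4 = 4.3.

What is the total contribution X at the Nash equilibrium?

14.3

University i's FOC: ∂u_i/∂x_i = α_i − x_i = 0, so x_i* = α_i.
NE contributions = (2.5, 4.4, 3.1, 4.3); X = 14.3.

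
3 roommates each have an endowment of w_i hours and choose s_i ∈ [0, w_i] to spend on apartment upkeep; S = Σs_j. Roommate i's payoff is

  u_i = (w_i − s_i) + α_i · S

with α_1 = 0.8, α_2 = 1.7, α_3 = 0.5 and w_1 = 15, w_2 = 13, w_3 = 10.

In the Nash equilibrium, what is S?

∂u_i/∂s_i = α_i − 1, so roommate i contributes w_i if α_i > 1, else 0.
α_i > 1 for i ∈ {2}; NE contributions (0, 13, 0), S = 13.

13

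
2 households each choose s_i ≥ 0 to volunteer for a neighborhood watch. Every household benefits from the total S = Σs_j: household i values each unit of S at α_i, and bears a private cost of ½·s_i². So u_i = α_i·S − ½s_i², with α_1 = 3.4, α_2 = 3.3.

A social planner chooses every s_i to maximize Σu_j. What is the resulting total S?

13.4

Planner FOC: ∂(Σu_j)/∂s_i = (Σα_j) − s_i = 0, so s_i^SO = Σα_j = 6.7 for every i; S^SO = 13.4.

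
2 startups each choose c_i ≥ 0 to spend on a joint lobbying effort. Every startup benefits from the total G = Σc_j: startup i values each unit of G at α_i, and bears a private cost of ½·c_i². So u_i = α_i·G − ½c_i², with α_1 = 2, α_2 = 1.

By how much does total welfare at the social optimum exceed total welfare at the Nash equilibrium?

2.5

Startup i's FOC: ∂u_i/∂c_i = α_i − c_i = 0, so c_i* = α_i.
NE contributions = (2, 1); G = 3.
W^NE = (Σα)·G − ½Σα_i² = 3² − ½·5 = 6.5.
Planner sets c_i = Σα_j = 3 for every i, so G^SO = 2·3 = 6.
W^SO = (Σα)·G^SO − ½·2·(Σα)² = (2/2)·3² = 9.
Deadweight loss = W^SO − W^NE = 2.5.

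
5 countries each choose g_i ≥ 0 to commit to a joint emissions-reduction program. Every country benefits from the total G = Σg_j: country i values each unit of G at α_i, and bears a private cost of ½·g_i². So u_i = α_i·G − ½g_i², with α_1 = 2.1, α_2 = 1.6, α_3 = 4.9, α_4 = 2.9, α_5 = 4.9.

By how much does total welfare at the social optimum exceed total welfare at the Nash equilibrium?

435.14

Country i's FOC: ∂u_i/∂g_i = α_i − g_i = 0, so g_i* = α_i.
NE contributions = (2.1, 1.6, 4.9, 2.9, 4.9); G = 16.4.
W^NE = (Σα)·G − ½Σα_i² = 16.4² − ½·63.4 = 237.26.
Planner sets g_i = Σα_j = 16.4 for every i, so G^SO = 5·16.4 = 82.
W^SO = (Σα)·G^SO − ½·5·(Σα)² = (5/2)·16.4² = 672.4.
Deadweight loss = W^SO − W^NE = 435.14.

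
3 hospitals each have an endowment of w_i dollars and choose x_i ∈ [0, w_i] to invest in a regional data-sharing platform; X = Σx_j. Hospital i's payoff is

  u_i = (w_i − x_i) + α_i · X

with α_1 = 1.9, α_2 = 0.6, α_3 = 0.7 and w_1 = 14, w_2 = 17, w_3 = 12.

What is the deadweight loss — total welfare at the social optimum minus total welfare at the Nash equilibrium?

63.8

∂u_i/∂x_i = α_i − 1, so hospital i contributes w_i if α_i > 1, else 0.
α_i > 1 for i ∈ {1}; NE contributions (14, 0, 0), X = 14.
W^NE = Σw_i − X^NE + (Σα_i)·X^NE = 43 + 2.2·14 = 73.8.
Planner: ∂(Σu_j)/∂x_i = Σα_j − 1 = 2.2 > 0, so everyone contributes w_i; X^SO = 43, W^SO = 43 + 2.2·43 = 137.6.
Deadweight loss = 63.8.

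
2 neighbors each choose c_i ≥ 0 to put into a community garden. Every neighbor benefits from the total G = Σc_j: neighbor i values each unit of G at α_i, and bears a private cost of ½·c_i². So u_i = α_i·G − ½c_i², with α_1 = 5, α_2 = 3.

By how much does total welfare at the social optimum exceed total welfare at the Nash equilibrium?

17

Neighbor i's FOC: ∂u_i/∂c_i = α_i − c_i = 0, so c_i* = α_i.
NE contributions = (5, 3); G = 8.
W^NE = (Σα)·G − ½Σα_i² = 8² − ½·34 = 47.
Planner sets c_i = Σα_j = 8 for every i, so G^SO = 2·8 = 16.
W^SO = (Σα)·G^SO − ½·2·(Σα)² = (2/2)·8² = 64.
Deadweight loss = W^SO − W^NE = 17.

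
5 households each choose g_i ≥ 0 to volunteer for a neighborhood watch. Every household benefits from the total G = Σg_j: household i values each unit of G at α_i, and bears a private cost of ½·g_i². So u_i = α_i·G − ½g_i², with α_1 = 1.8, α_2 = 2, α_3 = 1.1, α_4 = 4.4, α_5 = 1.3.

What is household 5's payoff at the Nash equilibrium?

12.935

Household i's FOC: ∂u_i/∂g_i = α_i − g_i = 0, so g_i* = α_i.
NE contributions = (1.8, 2, 1.1, 4.4, 1.3); G = 10.6.
u_5 = α_5·G − ½·(g_5)² = 1.3·10.6 − ½·1.3² = 12.935.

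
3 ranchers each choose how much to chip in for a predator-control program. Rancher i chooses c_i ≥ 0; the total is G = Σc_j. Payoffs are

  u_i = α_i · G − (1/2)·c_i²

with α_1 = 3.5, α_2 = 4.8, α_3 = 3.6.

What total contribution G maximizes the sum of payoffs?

35.7

Planner FOC: ∂(Σu_j)/∂c_i = (Σα_j) − c_i = 0, so c_i^SO = Σα_j = 11.9 for every i; G^SO = 35.7.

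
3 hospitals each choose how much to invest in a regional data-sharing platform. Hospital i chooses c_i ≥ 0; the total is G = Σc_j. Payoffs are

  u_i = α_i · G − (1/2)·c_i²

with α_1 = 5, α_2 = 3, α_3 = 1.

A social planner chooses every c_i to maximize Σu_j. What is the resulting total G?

Planner FOC: ∂(Σu_j)/∂c_i = (Σα_j) − c_i = 0, so c_i^SO = Σα_j = 9 for every i; G^SO = 27.

27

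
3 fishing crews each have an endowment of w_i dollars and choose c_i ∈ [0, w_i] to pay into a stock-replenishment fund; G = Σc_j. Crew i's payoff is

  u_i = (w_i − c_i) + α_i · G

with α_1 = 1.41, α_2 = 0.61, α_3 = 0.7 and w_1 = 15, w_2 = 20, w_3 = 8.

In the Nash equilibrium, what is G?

15

∂u_i/∂c_i = α_i − 1, so crew i contributes w_i if α_i > 1, else 0.
α_i > 1 for i ∈ {1}; NE contributions (15, 0, 0), G = 15.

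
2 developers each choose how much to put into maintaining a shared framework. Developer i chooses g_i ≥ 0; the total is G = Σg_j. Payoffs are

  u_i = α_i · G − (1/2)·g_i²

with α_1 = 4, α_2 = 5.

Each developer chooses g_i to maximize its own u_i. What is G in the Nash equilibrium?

9

Developer i's FOC: ∂u_i/∂g_i = α_i − g_i = 0, so g_i* = α_i.
NE contributions = (4, 5); G = 9.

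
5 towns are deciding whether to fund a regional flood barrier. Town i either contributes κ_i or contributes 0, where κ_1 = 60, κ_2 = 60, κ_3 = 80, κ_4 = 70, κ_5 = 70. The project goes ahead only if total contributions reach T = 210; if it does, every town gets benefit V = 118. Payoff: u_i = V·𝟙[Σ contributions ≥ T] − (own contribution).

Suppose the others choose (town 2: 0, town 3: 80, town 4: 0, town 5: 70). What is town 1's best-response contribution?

60

Others' total = 150. Contributing 60 brings total to 210 ≥ 210: gain V − κ_1 = 58.
Best response: 60.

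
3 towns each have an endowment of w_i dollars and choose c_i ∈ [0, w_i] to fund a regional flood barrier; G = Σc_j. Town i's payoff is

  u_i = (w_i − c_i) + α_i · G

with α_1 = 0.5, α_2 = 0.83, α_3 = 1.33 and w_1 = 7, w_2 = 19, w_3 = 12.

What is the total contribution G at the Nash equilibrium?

∂u_i/∂c_i = α_i − 1, so town i contributes w_i if α_i > 1, else 0.
α_i > 1 for i ∈ {3}; NE contributions (0, 0, 12), G = 12.

12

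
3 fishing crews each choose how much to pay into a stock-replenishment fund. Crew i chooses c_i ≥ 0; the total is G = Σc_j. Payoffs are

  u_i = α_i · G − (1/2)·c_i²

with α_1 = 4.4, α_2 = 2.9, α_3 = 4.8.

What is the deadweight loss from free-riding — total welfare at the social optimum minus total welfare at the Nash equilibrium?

98.61

Crew i's FOC: ∂u_i/∂c_i = α_i − c_i = 0, so c_i* = α_i.
NE contributions = (4.4, 2.9, 4.8); G = 12.1.
W^NE = (Σα)·G − ½Σα_i² = 12.1² − ½·50.81 = 121.005.
Planner sets c_i = Σα_j = 12.1 for every i, so G^SO = 3·12.1 = 36.3.
W^SO = (Σα)·G^SO − ½·3·(Σα)² = (3/2)·12.1² = 219.615.
Deadweight loss = W^SO − W^NE = 98.61.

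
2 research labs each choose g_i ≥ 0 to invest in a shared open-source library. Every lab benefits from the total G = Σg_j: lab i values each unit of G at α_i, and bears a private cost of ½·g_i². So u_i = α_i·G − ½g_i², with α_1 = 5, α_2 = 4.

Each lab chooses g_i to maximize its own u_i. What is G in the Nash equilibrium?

9

Lab i's FOC: ∂u_i/∂g_i = α_i − g_i = 0, so g_i* = α_i.
NE contributions = (5, 4); G = 9.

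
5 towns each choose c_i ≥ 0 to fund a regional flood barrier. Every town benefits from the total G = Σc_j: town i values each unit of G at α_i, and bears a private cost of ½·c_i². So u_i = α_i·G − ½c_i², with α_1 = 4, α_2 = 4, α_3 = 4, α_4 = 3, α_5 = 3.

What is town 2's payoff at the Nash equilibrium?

Town i's FOC: ∂u_i/∂c_i = α_i − c_i = 0, so c_i* = α_i.
NE contributions = (4, 4, 4, 3, 3); G = 18.
u_2 = α_2·G − ½·(c_2)² = 4·18 − ½·4² = 64.

64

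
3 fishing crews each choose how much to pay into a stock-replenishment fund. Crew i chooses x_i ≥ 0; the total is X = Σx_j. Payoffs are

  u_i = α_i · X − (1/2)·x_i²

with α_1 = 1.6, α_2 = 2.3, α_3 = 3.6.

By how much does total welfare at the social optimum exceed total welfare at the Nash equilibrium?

38.53

Crew i's FOC: ∂u_i/∂x_i = α_i − x_i = 0, so x_i* = α_i.
NE contributions = (1.6, 2.3, 3.6); X = 7.5.
W^NE = (Σα)·X − ½Σα_i² = 7.5² − ½·20.81 = 45.845.
Planner sets x_i = Σα_j = 7.5 for every i, so X^SO = 3·7.5 = 22.5.
W^SO = (Σα)·X^SO − ½·3·(Σα)² = (3/2)·7.5² = 84.375.
Deadweight loss = W^SO − W^NE = 38.53.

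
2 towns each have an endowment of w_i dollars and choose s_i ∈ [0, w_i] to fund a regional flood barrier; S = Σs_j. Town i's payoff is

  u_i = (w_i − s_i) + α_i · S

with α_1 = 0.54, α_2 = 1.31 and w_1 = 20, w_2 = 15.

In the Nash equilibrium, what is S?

∂u_i/∂s_i = α_i − 1, so town i contributes w_i if α_i > 1, else 0.
α_i > 1 for i ∈ {2}; NE contributions (0, 15), S = 15.

15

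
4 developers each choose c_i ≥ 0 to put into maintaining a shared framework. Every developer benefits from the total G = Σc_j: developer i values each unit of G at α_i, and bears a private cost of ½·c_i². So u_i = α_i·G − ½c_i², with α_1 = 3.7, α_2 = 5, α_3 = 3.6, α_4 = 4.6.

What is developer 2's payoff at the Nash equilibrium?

Developer i's FOC: ∂u_i/∂c_i = α_i − c_i = 0, so c_i* = α_i.
NE contributions = (3.7, 5, 3.6, 4.6); G = 16.9.
u_2 = α_2·G − ½·(c_2)² = 5·16.9 − ½·5² = 72.

72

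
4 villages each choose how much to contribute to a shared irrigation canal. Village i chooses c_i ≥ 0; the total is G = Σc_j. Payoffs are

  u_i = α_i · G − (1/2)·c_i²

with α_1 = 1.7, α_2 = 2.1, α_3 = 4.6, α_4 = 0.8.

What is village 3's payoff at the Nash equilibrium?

Village i's FOC: ∂u_i/∂c_i = α_i − c_i = 0, so c_i* = α_i.
NE contributions = (1.7, 2.1, 4.6, 0.8); G = 9.2.
u_3 = α_3·G − ½·(c_3)² = 4.6·9.2 − ½·4.6² = 31.74.

31.74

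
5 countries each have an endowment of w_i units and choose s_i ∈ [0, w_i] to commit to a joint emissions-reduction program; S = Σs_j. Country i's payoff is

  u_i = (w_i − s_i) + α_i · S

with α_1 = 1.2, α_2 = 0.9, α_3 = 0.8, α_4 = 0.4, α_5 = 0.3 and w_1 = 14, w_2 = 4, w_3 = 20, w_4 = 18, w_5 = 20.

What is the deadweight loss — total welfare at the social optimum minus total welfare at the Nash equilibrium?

∂u_i/∂s_i = α_i − 1, so country i contributes w_i if α_i > 1, else 0.
α_i > 1 for i ∈ {1}; NE contributions (14, 0, 0, 0, 0), S = 14.
W^NE = Σw_i − S^NE + (Σα_i)·S^NE = 76 + 2.6·14 = 112.4.
Planner: ∂(Σu_j)/∂s_i = Σα_j − 1 = 2.6 > 0, so everyone contributes w_i; S^SO = 76, W^SO = 76 + 2.6·76 = 273.6.
Deadweight loss = 161.2.

161.2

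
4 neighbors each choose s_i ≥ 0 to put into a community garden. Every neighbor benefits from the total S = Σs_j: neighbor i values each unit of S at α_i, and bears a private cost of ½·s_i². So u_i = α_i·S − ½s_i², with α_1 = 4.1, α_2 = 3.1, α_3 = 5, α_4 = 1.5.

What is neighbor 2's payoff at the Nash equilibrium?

Neighbor i's FOC: ∂u_i/∂s_i = α_i − s_i = 0, so s_i* = α_i.
NE contributions = (4.1, 3.1, 5, 1.5); S = 13.7.
u_2 = α_2·S − ½·(s_2)² = 3.1·13.7 − ½·3.1² = 37.665.

37.665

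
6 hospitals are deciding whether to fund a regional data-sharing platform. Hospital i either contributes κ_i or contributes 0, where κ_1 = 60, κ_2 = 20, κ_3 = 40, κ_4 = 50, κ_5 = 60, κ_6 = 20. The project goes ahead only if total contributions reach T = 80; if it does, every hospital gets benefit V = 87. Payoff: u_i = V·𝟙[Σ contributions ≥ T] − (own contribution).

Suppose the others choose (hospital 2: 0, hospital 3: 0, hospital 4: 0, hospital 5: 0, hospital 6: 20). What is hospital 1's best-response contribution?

60

Others' total = 20. Contributing 60 brings total to 80 ≥ 80: gain V − κ_1 = 27.
Best response: 60.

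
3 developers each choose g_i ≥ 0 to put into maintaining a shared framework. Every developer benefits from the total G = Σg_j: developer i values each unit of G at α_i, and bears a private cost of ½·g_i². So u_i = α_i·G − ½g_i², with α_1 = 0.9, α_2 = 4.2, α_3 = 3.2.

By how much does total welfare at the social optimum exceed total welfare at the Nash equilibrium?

48.79

Developer i's FOC: ∂u_i/∂g_i = α_i − g_i = 0, so g_i* = α_i.
NE contributions = (0.9, 4.2, 3.2); G = 8.3.
W^NE = (Σα)·G − ½Σα_i² = 8.3² − ½·28.69 = 54.545.
Planner sets g_i = Σα_j = 8.3 for every i, so G^SO = 3·8.3 = 24.9.
W^SO = (Σα)·G^SO − ½·3·(Σα)² = (3/2)·8.3² = 103.335.
Deadweight loss = W^SO − W^NE = 48.79.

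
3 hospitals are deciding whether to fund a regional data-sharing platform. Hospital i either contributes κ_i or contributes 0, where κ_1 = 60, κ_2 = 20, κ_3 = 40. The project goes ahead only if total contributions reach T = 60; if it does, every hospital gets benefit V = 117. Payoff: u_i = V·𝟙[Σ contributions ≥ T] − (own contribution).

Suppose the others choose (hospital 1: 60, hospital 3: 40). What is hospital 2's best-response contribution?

0

Others' total = 100 ≥ 60; contributing adds cost 20 for no extra benefit.
Best response: 0.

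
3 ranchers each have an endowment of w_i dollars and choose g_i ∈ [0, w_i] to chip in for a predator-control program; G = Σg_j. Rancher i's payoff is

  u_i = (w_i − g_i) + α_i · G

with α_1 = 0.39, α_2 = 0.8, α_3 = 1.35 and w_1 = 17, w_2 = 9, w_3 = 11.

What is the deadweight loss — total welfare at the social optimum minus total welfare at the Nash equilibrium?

40.04

∂u_i/∂g_i = α_i − 1, so rancher i contributes w_i if α_i > 1, else 0.
α_i > 1 for i ∈ {3}; NE contributions (0, 0, 11), G = 11.
W^NE = Σw_i − G^NE + (Σα_i)·G^NE = 37 + 1.54·11 = 53.94.
Planner: ∂(Σu_j)/∂g_i = Σα_j − 1 = 1.54 > 0, so everyone contributes w_i; G^SO = 37, W^SO = 37 + 1.54·37 = 93.98.
Deadweight loss = 40.04.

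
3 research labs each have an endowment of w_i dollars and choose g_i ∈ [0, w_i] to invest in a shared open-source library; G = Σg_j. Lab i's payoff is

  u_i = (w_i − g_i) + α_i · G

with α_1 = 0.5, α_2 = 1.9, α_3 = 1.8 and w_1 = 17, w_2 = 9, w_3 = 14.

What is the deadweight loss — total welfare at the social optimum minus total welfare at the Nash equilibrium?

∂u_i/∂g_i = α_i − 1, so lab i contributes w_i if α_i > 1, else 0.
α_i > 1 for i ∈ {2, 3}; NE contributions (0, 9, 14), G = 23.
W^NE = Σw_i − G^NE + (Σα_i)·G^NE = 40 + 3.2·23 = 113.6.
Planner: ∂(Σu_j)/∂g_i = Σα_j − 1 = 3.2 > 0, so everyone contributes w_i; G^SO = 40, W^SO = 40 + 3.2·40 = 168.
Deadweight loss = 54.4.

54.4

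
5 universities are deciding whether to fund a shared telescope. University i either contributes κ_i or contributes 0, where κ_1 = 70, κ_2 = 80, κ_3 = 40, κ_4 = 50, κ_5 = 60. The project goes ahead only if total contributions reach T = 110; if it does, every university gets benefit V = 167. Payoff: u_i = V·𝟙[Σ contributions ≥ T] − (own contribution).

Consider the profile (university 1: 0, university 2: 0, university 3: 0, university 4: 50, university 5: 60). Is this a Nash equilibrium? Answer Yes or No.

Total = 110 ≥ 110: provided.
University 1 (pledges 0, payoff 167): pledging 70 → total 180, payoff 97. No gain.
University 2 (pledges 0, payoff 167): pledging 80 → total 190, payoff 87. No gain.
University 3 (pledges 0, payoff 167): pledging 40 → total 150, payoff 127. No gain.
University 4 (pledges 50, payoff 117): dropping to 0 → total 60, payoff 0. No gain.
University 5 (pledges 60, payoff 107): dropping to 0 → total 50, payoff 0. No gain.

Yes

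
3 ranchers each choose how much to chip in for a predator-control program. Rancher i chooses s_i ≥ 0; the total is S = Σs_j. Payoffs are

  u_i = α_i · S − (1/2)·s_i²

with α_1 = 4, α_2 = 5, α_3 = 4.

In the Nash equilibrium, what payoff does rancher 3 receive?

Rancher i's FOC: ∂u_i/∂s_i = α_i − s_i = 0, so s_i* = α_i.
NE contributions = (4, 5, 4); S = 13.
u_3 = α_3·S − ½·(s_3)² = 4·13 − ½·4² = 44.

44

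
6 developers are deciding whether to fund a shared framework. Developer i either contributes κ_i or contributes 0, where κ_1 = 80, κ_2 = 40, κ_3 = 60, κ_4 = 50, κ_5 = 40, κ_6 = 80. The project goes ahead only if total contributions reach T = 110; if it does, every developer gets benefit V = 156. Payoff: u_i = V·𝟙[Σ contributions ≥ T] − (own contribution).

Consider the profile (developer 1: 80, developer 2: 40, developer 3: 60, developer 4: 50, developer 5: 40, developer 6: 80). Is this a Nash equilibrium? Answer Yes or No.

No

Total = 350 ≥ 110: provided.
Developer 1 (pledges 80, payoff 76): dropping to 0 → total 270, payoff 156. Profitable deviation.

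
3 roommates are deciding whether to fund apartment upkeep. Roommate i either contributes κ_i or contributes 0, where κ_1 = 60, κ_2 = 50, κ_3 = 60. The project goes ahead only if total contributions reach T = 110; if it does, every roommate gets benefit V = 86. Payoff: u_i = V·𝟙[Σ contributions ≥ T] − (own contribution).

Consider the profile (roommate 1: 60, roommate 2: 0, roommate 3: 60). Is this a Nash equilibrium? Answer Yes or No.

Total = 120 ≥ 110: provided.
Roommate 1 (pledges 60, payoff 26): dropping to 0 → total 60, payoff 0. No gain.
Roommate 2 (pledges 0, payoff 86): pledging 50 → total 170, payoff 36. No gain.
Roommate 3 (pledges 60, payoff 26): dropping to 0 → total 60, payoff 0. No gain.

Yes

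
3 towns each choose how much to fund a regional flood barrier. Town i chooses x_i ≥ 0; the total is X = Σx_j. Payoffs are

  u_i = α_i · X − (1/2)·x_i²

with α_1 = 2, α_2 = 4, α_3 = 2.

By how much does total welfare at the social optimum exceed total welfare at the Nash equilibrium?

Town i's FOC: ∂u_i/∂x_i = α_i − x_i = 0, so x_i* = α_i.
NE contributions = (2, 4, 2); X = 8.
W^NE = (Σα)·X − ½Σα_i² = 8² − ½·24 = 52.
Planner sets x_i = Σα_j = 8 for every i, so X^SO = 3·8 = 24.
W^SO = (Σα)·X^SO − ½·3·(Σα)² = (3/2)·8² = 96.
Deadweight loss = W^SO − W^NE = 44.

44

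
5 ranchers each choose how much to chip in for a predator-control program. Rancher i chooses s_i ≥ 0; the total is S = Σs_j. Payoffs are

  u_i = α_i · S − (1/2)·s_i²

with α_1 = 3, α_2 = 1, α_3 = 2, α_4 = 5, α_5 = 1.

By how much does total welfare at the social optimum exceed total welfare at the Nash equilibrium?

Rancher i's FOC: ∂u_i/∂s_i = α_i − s_i = 0, so s_i* = α_i.
NE contributions = (3, 1, 2, 5, 1); S = 12.
W^NE = (Σα)·S − ½Σα_i² = 12² − ½·40 = 124.
Planner sets s_i = Σα_j = 12 for every i, so S^SO = 5·12 = 60.
W^SO = (Σα)·S^SO − ½·5·(Σα)² = (5/2)·12² = 360.
Deadweight loss = W^SO − W^NE = 236.

236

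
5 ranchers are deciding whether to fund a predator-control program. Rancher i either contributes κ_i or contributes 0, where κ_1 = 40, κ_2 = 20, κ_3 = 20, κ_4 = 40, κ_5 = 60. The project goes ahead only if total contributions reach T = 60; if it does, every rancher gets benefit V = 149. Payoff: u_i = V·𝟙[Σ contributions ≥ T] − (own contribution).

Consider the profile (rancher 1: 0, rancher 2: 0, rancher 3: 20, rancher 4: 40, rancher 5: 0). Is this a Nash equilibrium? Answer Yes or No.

Yes

Total = 60 ≥ 60: provided.
Rancher 1 (pledges 0, payoff 149): pledging 40 → total 100, payoff 109. No gain.
Rancher 2 (pledges 0, payoff 149): pledging 20 → total 80, payoff 129. No gain.
Rancher 3 (pledges 20, payoff 129): dropping to 0 → total 40, payoff 0. No gain.
Rancher 4 (pledges 40, payoff 109): dropping to 0 → total 20, payoff 0. No gain.
Rancher 5 (pledges 0, payoff 149): pledging 60 → total 120, payoff 89. No gain.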